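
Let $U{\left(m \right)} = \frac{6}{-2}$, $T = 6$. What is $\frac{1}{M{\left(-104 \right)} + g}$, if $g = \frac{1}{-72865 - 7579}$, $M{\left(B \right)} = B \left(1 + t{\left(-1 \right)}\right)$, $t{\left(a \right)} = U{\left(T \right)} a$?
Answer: $- \frac{80444}{33464705} \approx -0.0024038$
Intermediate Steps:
$U{\left(m \right)} = -3$ ($U{\left(m \right)} = 6 \left(- \frac{1}{2}\right) = -3$)
$t{\left(a \right)} = - 3 a$
$M{\left(B \right)} = 4 B$ ($M{\left(B \right)} = B \left(1 - -3\right) = B \left(1 + 3\right) = B 4 = 4 B$)
$g = - \frac{1}{80444}$ ($g = \frac{1}{-80444} = - \frac{1}{80444} \approx -1.2431 \cdot 10^{-5}$)
$\frac{1}{M{\left(-104 \right)} + g} = \frac{1}{4 \left(-104\right) - \frac{1}{80444}} = \frac{1}{-416 - \frac{1}{80444}} = \frac{1}{- \frac{33464705}{80444}} = - \frac{80444}{33464705}$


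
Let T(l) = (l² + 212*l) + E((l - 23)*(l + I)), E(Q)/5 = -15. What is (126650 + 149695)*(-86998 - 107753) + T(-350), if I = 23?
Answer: -53818416870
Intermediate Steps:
E(Q) = -75 (E(Q) = 5*(-15) = -75)
T(l) = -75 + l² + 212*l (T(l) = (l² + 212*l) - 75 = -75 + l² + 212*l)
(126650 + 149695)*(-86998 - 107753) + T(-350) = (126650 + 149695)*(-86998 - 107753) + (-75 + (-350)² + 212*(-350)) = 276345*(-194751) + (-75 + 122500 - 74200) = -53818465095 + 48225 = -53818416870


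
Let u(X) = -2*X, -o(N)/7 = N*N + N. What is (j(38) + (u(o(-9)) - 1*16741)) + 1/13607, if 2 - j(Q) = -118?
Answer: -212446090/13607 ≈ -15613.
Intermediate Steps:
j(Q) = 120 (j(Q) = 2 - 1*(-118) = 2 + 118 = 120)
o(N) = -7*N - 7*N² (o(N) = -7*(N*N + N) = -7*(N² + N) = -7*(N + N²) = -7*N - 7*N²)
(j(38) + (u(o(-9)) - 1*16741)) + 1/13607 = (120 + (-(-14)*(-9)*(1 - 9) - 1*16741)) + 1/13607 = (120 + (-(-14)*(-9)*(-8) - 16741)) + 1/13607 = (120 + (-2*(-504) - 16741)) + 1/13607 = (120 + (1008 - 16741)) + 1/13607 = (120 - 15733) + 1/13607 = -15613 + 1/13607 = -212446090/13607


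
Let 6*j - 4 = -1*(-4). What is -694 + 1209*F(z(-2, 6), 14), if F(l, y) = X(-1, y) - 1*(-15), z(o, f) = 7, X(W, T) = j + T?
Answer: 35979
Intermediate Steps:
j = 4/3 (j = ⅔ + (-1*(-4))/6 = ⅔ + (⅙)*4 = ⅔ + ⅔ = 4/3 ≈ 1.3333)
X(W, T) = 4/3 + T
F(l, y) = 49/3 + y (F(l, y) = (4/3 + y) - 1*(-15) = (4/3 + y) + 15 = 49/3 + y)
-694 + 1209*F(z(-2, 6), 14) = -694 + 1209*(49/3 + 14) = -694 + 1209*(91/3) = -694 + 36673 = 35979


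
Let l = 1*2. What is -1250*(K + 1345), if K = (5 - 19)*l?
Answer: -1646250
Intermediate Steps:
l = 2
K = -28 (K = (5 - 19)*2 = -14*2 = -28)
-1250*(K + 1345) = -1250*(-28 + 1345) = -1250*1317 = -1646250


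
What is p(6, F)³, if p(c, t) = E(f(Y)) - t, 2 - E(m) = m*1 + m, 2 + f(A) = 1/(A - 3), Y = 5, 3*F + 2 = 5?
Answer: 64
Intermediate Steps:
F = 1 (F = -⅔ + (⅓)*5 = -⅔ + 5/3 = 1)
f(A) = -2 + 1/(-3 + A) (f(A) = -2 + 1/(A - 3) = -2 + 1/(-3 + A))
E(m) = 2 - 2*m (E(m) = 2 - (m*1 + m) = 2 - (m + m) = 2 - 2*m)
p(c, t) = 5 - t (p(c, t) = (2 - 2*(7 - 2*5)/(-3 + 5)) - t = (2 - 2*(7 - 10)/2) - t = (2 - (-3)) - t = (2 - 2*(-3/2)) - t = (2 + 3) - t = 5 - t)
p(6, F)³ = (5 - 1*1)³ = (5 - 1)³ = 4³ = 64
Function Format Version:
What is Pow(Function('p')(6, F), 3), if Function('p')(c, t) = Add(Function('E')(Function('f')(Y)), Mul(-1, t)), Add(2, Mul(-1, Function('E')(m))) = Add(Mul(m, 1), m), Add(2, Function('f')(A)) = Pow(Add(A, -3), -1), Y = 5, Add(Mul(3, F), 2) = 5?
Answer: 64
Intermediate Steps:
F = 1 (F = Add(Rational(-2, 3), Mul(Rational(1, 3), 5)) = Add(Rational(-2, 3), Rational(5, 3)) = 1)
Function('f')(A) = Add(-2, Pow(Add(-3, A), -1)) (Function('f')(A) = Add(-2, Pow(Add(A, -3), -1)) = Add(-2, Pow(Add(-3, A), -1)))
Function('E')(m) = Add(2, Mul(-2, m)) (Function('E')(m) = Add(2, Mul(-1, Add(Mul(m, 1), m))) = Add(2, Mul(-1, Add(m, m))) = Add(2, Mul(-1, Mul(2, m))) = Add(2, Mul(-2, m)))
Function('p')(c, t) = Add(5, Mul(-1, t)) (Function('p')(c, t) = Add(Add(2, Mul(-2, Mul(Pow(Add(-3, 5), -1), Add(7, Mul(-2, 5))))), Mul(-1, t)) = Add(Add(2, Mul(-2, Mul(Pow(2, -1), Add(7, -10)))), Mul(-1, t)) = Add(Add(2, Mul(-2, Mul(Rational(1, 2), -3))), Mul(-1, t)) = Add(Add(2, Mul(-2, Rational(-3, 2))), Mul(-1, t)) = Add(Add(2, 3), Mul(-1, t)) = Add(5, Mul(-1, t)))
Pow(Function('p')(6, F), 3) = Pow(Add(5, Mul(-1, 1)), 3) = Pow(Add(5, -1), 3) = Pow(4, 3) = 64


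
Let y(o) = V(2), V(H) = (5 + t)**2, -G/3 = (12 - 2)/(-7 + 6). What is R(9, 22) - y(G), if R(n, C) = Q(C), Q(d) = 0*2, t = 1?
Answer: -36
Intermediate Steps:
G = 30 (G = -3*(12 - 2)/(-7 + 6) = -30/(-1) = -30*(-1) = -3*(-10) = 30)
Q(d) = 0
R(n, C) = 0
V(H) = 36 (V(H) = (5 + 1)**2 = 6**2 = 36)
y(o) = 36
R(9, 22) - y(G) = 0 - 1*36 = 0 - 36 = -36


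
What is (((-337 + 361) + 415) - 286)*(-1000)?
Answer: -153000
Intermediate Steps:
(((-337 + 361) + 415) - 286)*(-1000) = ((24 + 415) - 286)*(-1000) = (439 - 286)*(-1000) = 153*(-1000) = -153000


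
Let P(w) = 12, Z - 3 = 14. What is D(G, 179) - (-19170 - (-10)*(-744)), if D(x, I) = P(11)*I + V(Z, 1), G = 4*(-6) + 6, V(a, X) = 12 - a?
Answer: 28753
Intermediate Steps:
Z = 17 (Z = 3 + 14 = 17)
G = -18 (G = -24 + 6 = -18)
D(x, I) = -5 + 12*I (D(x, I) = 12*I + (12 - 1*17) = 12*I + (12 - 17) = 12*I - 5 = -5 + 12*I)
D(G, 179) - (-19170 - (-10)*(-744)) = (-5 + 12*179) - (-19170 - (-10)*(-744)) = (-5 + 2148) - (-19170 - 1*7440) = 2143 - (-19170 - 7440) = 2143 - 1*(-26610) = 2143 + 26610 = 28753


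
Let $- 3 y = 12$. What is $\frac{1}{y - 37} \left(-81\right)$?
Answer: $\frac{81}{41} \approx 1.9756$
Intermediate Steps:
$y = -4$ ($y = \left(- \frac{1}{3}\right) 12 = -4$)
$\frac{1}{y - 37} \left(-81\right) = \frac{1}{-4 - 37} \left(-81\right) = \frac{1}{-41} \left(-81\right) = \left(- \frac{1}{41}\right) \left(-81\right) = \frac{81}{41}$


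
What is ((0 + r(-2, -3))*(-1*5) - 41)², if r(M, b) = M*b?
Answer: 5041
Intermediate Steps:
((0 + r(-2, -3))*(-1*5) - 41)² = ((0 - 2*(-3))*(-1*5) - 41)² = ((0 + 6)*(-5) - 41)² = (6*(-5) - 41)² = (-30 - 41)² = (-71)² = 5041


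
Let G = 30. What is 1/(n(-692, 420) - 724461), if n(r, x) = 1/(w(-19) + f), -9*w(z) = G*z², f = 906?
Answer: -892/646219215 ≈ -1.3803e-6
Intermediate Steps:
w(z) = -10*z²/3
n(r, x) = -3/892 (n(r, x) = 1/(-10/3*(-19)² + 906) = 1/(-10/3*361 + 906) = 1/(-3610/3 + 906) = 1/(-892/3) = -3/892)
1/(n(-692, 420) - 724461) = 1/(-3/892 - 724461) = 1/(-646219215/892) = -892/646219215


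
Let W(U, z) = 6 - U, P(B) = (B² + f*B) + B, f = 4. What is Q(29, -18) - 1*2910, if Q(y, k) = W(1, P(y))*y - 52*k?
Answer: -1829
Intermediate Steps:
P(B) = B² + 5*B (P(B) = (B² + 4*B) + B = B² + 5*B)
Q(y, k) = -52*k + 5*y (Q(y, k) = (6 - 1*1)*y - 52*k = (6 - 1)*y - 52*k = 5*y - 52*k = -52*k + 5*y)
Q(29, -18) - 1*2910 = (-52*(-18) + 5*29) - 1*2910 = (936 + 145) - 2910 = 1081 - 2910 = -1829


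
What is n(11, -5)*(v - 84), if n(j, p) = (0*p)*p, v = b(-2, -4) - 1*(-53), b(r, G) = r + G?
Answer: 0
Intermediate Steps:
b(r, G) = G + r
v = 47 (v = (-4 - 2) - 1*(-53) = -6 + 53 = 47)
n(j, p) = 0 (n(j, p) = 0*p = 0)
n(11, -5)*(v - 84) = 0*(47 - 84) = 0*(-37) = 0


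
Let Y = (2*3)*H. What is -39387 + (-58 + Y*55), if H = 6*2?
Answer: -35485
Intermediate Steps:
H = 12
Y = 72 (Y = (2*3)*12 = 6*12 = 72)
-39387 + (-58 + Y*55) = -39387 + (-58 + 72*55) = -39387 + (-58 + 3960) = -39387 + 3902 = -35485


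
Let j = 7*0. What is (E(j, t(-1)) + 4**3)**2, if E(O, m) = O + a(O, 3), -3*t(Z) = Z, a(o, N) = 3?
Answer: 4489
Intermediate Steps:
t(Z) = -Z/3
j = 0
E(O, m) = 3 + O (E(O, m) = O + 3 = 3 + O)
(E(j, t(-1)) + 4**3)**2 = ((3 + 0) + 4**3)**2 = (3 + 64)**2 = 67**2 = 4489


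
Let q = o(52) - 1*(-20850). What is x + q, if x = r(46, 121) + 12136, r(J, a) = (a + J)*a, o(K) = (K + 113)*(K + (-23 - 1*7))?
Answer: 56823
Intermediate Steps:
o(K) = (-30 + K)*(113 + K) (o(K) = (113 + K)*(K + (-23 - 7)) = (113 + K)*(K - 30) = (113 + K)*(-30 + K) = (-30 + K)*(113 + K))
r(J, a) = a*(J + a) (r(J, a) = (J + a)*a = a*(J + a))
q = 24480 (q = (-3390 + 52² + 83*52) - 1*(-20850) = (-3390 + 2704 + 4316) + 20850 = 3630 + 20850 = 24480)
x = 32343 (x = 121*(46 + 121) + 12136 = 121*167 + 12136 = 20207 + 12136 = 32343)
x + q = 32343 + 24480 = 56823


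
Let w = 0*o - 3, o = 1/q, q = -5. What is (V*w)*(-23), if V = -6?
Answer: -414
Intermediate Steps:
o = -⅕ (o = 1/(-5) = -⅕ ≈ -0.20000)
w = -3 (w = 0*(-⅕) - 3 = 0 - 3 = -3)
(V*w)*(-23) = -6*(-3)*(-23) = 18*(-23) = -414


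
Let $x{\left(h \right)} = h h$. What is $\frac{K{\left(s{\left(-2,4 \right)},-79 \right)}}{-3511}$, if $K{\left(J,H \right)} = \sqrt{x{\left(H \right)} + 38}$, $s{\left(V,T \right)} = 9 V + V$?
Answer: $- \frac{\sqrt{6279}}{3511} \approx -0.022569$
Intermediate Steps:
$x{\left(h \right)} = h^{2}$
$s{\left(V,T \right)} = 10 V$
$K{\left(J,H \right)} = \sqrt{38 + H^{2}}$ ($K{\left(J,H \right)} = \sqrt{H^{2} + 38} = \sqrt{38 + H^{2}}$)
$\frac{K{\left(s{\left(-2,4 \right)},-79 \right)}}{-3511} = \frac{\sqrt{38 + \left(-79\right)^{2}}}{-3511} = \sqrt{38 + 6241} \left(- \frac{1}{3511}\right) = \sqrt{6279} \left(- \frac{1}{3511}\right) = - \frac{\sqrt{6279}}{3511}$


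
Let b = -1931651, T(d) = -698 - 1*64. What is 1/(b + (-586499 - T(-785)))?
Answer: -1/2517388 ≈ -3.9724e-7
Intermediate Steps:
T(d) = -762 (T(d) = -698 - 64 = -762)
1/(b + (-586499 - T(-785))) = 1/(-1931651 + (-586499 - 1*(-762))) = 1/(-1931651 + (-586499 + 762)) = 1/(-1931651 - 585737) = 1/(-2517388) = -1/2517388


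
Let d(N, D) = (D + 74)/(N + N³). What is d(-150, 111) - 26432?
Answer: -17842392997/675030 ≈ -26432.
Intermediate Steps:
d(N, D) = (74 + D)/(N + N³)
d(-150, 111) - 26432 = (74 + 111)/(-150 + (-150)³) - 26432 = 185/(-150 - 3375000) - 26432 = 185/(-3375150) - 26432 = -1/3375150*185 - 26432 = -37/675030 - 26432 = -17842392997/675030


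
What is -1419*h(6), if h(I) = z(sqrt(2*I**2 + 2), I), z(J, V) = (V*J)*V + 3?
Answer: -4257 - 51084*sqrt(74) ≈ -4.4370e+5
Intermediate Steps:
z(J, V) = 3 + J*V**2 (z(J, V) = (J*V)*V + 3 = J*V**2 + 3 = 3 + J*V**2)
h(I) = 3 + I**2*sqrt(2 + 2*I**2) (h(I) = 3 + sqrt(2*I**2 + 2)*I**2 = 3 + sqrt(2 + 2*I**2)*I**2 = 3 + I**2*sqrt(2 + 2*I**2))
-1419*h(6) = -1419*(3 + 6**2*sqrt(2 + 2*6**2)) = -1419*(3 + 36*sqrt(2 + 2*36)) = -1419*(3 + 36*sqrt(2 + 72)) = -1419*(3 + 36*sqrt(74)) = -4257 - 51084*sqrt(74)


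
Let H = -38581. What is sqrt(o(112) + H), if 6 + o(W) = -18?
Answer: I*sqrt(38605) ≈ 196.48*I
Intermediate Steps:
o(W) = -24 (o(W) = -6 - 18 = -24)
sqrt(o(112) + H) = sqrt(-24 - 38581) = sqrt(-38605) = I*sqrt(38605)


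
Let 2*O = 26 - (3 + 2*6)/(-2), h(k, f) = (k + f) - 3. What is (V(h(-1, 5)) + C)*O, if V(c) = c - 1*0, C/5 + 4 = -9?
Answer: -1072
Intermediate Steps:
C = -65 (C = -20 + 5*(-9) = -20 - 45 = -65)
h(k, f) = -3 + f + k (h(k, f) = (f + k) - 3 = -3 + f + k)
V(c) = c (V(c) = c + 0 = c)
O = 67/4 (O = (26 - (3 + 2*6)/(-2))/2 = (26 - (3 + 12)*(-1)/2)/2 = (26 - 15*(-1)/2)/2 = (26 - 1*(-15/2))/2 = (26 + 15/2)/2 = (½)*(67/2) = 67/4 ≈ 16.750)
(V(h(-1, 5)) + C)*O = ((-3 + 5 - 1) - 65)*(67/4) = (1 - 65)*(67/4) = -64*67/4 = -1072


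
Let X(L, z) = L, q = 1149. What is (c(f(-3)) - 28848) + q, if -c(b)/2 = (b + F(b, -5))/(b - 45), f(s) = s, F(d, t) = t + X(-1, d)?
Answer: -221595/8 ≈ -27699.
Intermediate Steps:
F(d, t) = -1 + t (F(d, t) = t - 1 = -1 + t)
c(b) = -2*(-6 + b)/(-45 + b) (c(b) = -2*(b + (-1 - 5))/(b - 45) = -2*(b - 6)/(-45 + b) = -2*(-6 + b)/(-45 + b))
(c(f(-3)) - 28848) + q = (2*(6 - 1*(-3))/(-45 - 3) - 28848) + 1149 = (2*(6 + 3)/(-48) - 28848) + 1149 = (2*(-1/48)*9 - 28848) + 1149 = (-3/8 - 28848) + 1149 = -230787/8 + 1149 = -221595/8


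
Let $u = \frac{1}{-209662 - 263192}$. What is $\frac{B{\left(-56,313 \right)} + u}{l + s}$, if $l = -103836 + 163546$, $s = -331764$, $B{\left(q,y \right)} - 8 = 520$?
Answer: $- \frac{249666911}{128641822116} \approx -0.0019408$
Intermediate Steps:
$u = - \frac{1}{472854}$ ($u = \frac{1}{-472854} = - \frac{1}{472854} \approx -2.1148 \cdot 10^{-6}$)
$B{\left(q,y \right)} = 528$ ($B{\left(q,y \right)} = 8 + 520 = 528$)
$l = 59710$
$\frac{B{\left(-56,313 \right)} + u}{l + s} = \frac{528 - \frac{1}{472854}}{59710 - 331764} = \frac{249666911}{472854 \left(-272054\right)} = \frac{249666911}{472854} \left(- \frac{1}{272054}\right) = - \frac{249666911}{128641822116}$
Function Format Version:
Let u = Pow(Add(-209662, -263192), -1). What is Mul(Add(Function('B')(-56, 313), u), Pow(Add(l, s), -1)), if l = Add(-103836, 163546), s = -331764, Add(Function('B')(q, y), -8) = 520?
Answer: Rational(-249666911, 128641822116) ≈ -0.0019408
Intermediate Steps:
u = Rational(-1, 472854) (u = Pow(-472854, -1) = Rational(-1, 472854) ≈ -2.1148e-6)
Function('B')(q, y) = 528 (Function('B')(q, y) = Add(8, 520) = 528)
l = 59710
Mul(Add(Function('B')(-56, 313), u), Pow(Add(l, s), -1)) = Mul(Add(528, Rational(-1, 472854)), Pow(Add(59710, -331764), -1)) = Mul(Rational(249666911, 472854), Pow(-272054, -1)) = Mul(Rational(249666911, 472854), Rational(-1, 272054)) = Rational(-249666911, 128641822116)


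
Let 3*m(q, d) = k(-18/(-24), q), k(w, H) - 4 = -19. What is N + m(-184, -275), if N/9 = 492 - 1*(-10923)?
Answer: 102730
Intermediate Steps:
k(w, H) = -15 (k(w, H) = 4 - 19 = -15)
m(q, d) = -5 (m(q, d) = (⅓)*(-15) = -5)
N = 102735 (N = 9*(492 - 1*(-10923)) = 9*(492 + 10923) = 9*11415 = 102735)
N + m(-184, -275) = 102735 - 5 = 102730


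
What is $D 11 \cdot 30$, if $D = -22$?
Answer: $-7260$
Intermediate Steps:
$D 11 \cdot 30 = \left(-22\right) 11 \cdot 30 = \left(-242\right) 30 = -7260$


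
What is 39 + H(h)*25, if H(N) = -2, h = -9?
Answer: -11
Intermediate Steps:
39 + H(h)*25 = 39 - 2*25 = 39 - 50 = -11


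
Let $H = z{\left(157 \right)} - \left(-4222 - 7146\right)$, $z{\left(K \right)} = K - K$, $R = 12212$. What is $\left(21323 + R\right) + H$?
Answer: $44903$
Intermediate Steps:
$z{\left(K \right)} = 0$
$H = 11368$ ($H = 0 - \left(-4222 - 7146\right) = 0 - -11368 = 0 + 11368 = 11368$)
$\left(21323 + R\right) + H = \left(21323 + 12212\right) + 11368 = 33535 + 11368 = 44903$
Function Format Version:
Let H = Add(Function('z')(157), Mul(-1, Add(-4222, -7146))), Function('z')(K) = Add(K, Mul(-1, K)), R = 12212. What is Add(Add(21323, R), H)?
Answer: 44903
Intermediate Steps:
Function('z')(K) = 0
H = 11368 (H = Add(0, Mul(-1, Add(-4222, -7146))) = Add(0, Mul(-1, -11368)) = Add(0, 11368) = 11368)
Add(Add(21323, R), H) = Add(Add(21323, 12212), 11368) = Add(33535, 11368) = 44903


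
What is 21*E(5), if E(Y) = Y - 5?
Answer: 0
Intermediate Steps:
E(Y) = -5 + Y
21*E(5) = 21*(-5 + 5) = 21*0 = 0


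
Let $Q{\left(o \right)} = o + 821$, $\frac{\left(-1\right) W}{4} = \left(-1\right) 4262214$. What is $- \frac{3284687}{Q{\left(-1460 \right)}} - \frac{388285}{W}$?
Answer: $\frac{18666635851319}{3631406328} \approx 5140.3$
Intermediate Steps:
$W = 17048856$ ($W = - 4 \left(\left(-1\right) 4262214\right) = \left(-4\right) \left(-4262214\right) = 17048856$)
$Q{\left(o \right)} = 821 + o$
$- \frac{3284687}{Q{\left(-1460 \right)}} - \frac{388285}{W} = - \frac{3284687}{821 - 1460} - \frac{388285}{17048856} = - \frac{3284687}{-639} - \frac{388285}{17048856} = \left(-3284687\right) \left(- \frac{1}{639}\right) - \frac{388285}{17048856} = \frac{3284687}{639} - \frac{388285}{17048856} = \frac{18666635851319}{3631406328}$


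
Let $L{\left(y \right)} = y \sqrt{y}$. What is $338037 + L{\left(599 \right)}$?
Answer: $338037 + 599 \sqrt{599} \approx 3.527 \cdot 10^{5}$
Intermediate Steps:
$L{\left(y \right)} = y^{\frac{3}{2}}$
$338037 + L{\left(599 \right)} = 338037 + 599^{\frac{3}{2}} = 338037 + 599 \sqrt{599}$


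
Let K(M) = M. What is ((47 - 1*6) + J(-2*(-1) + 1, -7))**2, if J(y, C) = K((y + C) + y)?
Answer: 1600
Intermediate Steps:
J(y, C) = C + 2*y (J(y, C) = (y + C) + y = (C + y) + y = C + 2*y)
((47 - 1*6) + J(-2*(-1) + 1, -7))**2 = ((47 - 1*6) + (-7 + 2*(-2*(-1) + 1)))**2 = ((47 - 6) + (-7 + 2*(2 + 1)))**2 = (41 + (-7 + 2*3))**2 = (41 + (-7 + 6))**2 = (41 - 1)**2 = 40**2 = 1600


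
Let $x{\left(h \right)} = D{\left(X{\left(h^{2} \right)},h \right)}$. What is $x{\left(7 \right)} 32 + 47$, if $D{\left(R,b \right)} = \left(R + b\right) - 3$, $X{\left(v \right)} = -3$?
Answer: $79$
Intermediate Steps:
$D{\left(R,b \right)} = -3 + R + b$
$x{\left(h \right)} = -6 + h$ ($x{\left(h \right)} = -3 - 3 + h = -6 + h$)
$x{\left(7 \right)} 32 + 47 = \left(-6 + 7\right) 32 + 47 = 1 \cdot 32 + 47 = 32 + 47 = 79$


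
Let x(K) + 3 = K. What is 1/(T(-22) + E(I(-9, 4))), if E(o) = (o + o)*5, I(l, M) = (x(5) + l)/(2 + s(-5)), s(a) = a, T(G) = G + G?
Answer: -3/62 ≈ -0.048387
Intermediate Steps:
T(G) = 2*G
x(K) = -3 + K
I(l, M) = -2/3 - l/3 (I(l, M) = ((-3 + 5) + l)/(2 - 5) = (2 + l)/(-3) = (2 + l)*(-1/3) = -2/3 - l/3)
E(o) = 10*o (E(o) = (2*o)*5 = 10*o)
1/(T(-22) + E(I(-9, 4))) = 1/(2*(-22) + 10*(-2/3 - 1/3*(-9))) = 1/(-44 + 10*(-2/3 + 3)) = 1/(-44 + 10*(7/3)) = 1/(-44 + 70/3) = 1/(-62/3) = -3/62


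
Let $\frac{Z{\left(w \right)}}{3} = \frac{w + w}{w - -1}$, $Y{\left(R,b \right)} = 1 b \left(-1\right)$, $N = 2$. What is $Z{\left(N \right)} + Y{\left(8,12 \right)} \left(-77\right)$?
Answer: $928$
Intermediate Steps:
$Y{\left(R,b \right)} = - b$ ($Y{\left(R,b \right)} = b \left(-1\right) = - b$)
$Z{\left(w \right)} = \frac{6 w}{1 + w}$ ($Z{\left(w \right)} = 3 \frac{w + w}{w - -1} = 3 \frac{2 w}{w + 1} = 3 \frac{2 w}{1 + w} = \frac{6 w}{1 + w}$)
$Z{\left(N \right)} + Y{\left(8,12 \right)} \left(-77\right) = 6 \cdot 2 \frac{1}{1 + 2} + \left(-1\right) 12 \left(-77\right) = 6 \cdot 2 \cdot \frac{1}{3} - -924 = 6 \cdot 2 \cdot \frac{1}{3} + 924 = 4 + 924 = 928$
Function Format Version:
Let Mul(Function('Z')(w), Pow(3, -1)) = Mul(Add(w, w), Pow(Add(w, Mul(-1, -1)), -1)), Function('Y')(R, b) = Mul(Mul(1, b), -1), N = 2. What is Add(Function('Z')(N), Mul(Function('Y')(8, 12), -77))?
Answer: 928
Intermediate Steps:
Function('Y')(R, b) = Mul(-1, b) (Function('Y')(R, b) = Mul(b, -1) = Mul(-1, b))
Function('Z')(w) = Mul(6, w, Pow(Add(1, w), -1)) (Function('Z')(w) = Mul(3, Mul(Add(w, w), Pow(Add(w, Mul(-1, -1)), -1))) = Mul(3, Mul(Mul(2, w), Pow(Add(w, 1), -1))) = Mul(3, Mul(Mul(2, w), Pow(Add(1, w), -1))) = Mul(3, Mul(2, w, Pow(Add(1, w), -1))) = Mul(6, w, Pow(Add(1, w), -1)))
Add(Function('Z')(N), Mul(Function('Y')(8, 12), -77)) = Add(Mul(6, 2, Pow(Add(1, 2), -1)), Mul(Mul(-1, 12), -77)) = Add(Mul(6, 2, Pow(3, -1)), Mul(-12, -77)) = Add(Mul(6, 2, Rational(1, 3)), 924) = Add(4, 924) = 928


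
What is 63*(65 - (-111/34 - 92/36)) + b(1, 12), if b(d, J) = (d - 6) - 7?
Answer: 151289/34 ≈ 4449.7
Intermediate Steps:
b(d, J) = -13 + d (b(d, J) = (-6 + d) - 7 = -13 + d)
63*(65 - (-111/34 - 92/36)) + b(1, 12) = 63*(65 - (-111/34 - 92/36)) + (-13 + 1) = 63*(65 - (-111*1/34 - 92*1/36)) - 12 = 63*(65 - (-111/34 - 23/9)) - 12 = 63*(65 - 1*(-1781/306)) - 12 = 63*(65 + 1781/306) - 12 = 63*(21671/306) - 12 = 151697/34 - 12 = 151289/34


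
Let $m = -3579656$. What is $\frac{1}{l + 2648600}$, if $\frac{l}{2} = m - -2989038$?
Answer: $\frac{1}{1467364} \approx 6.8149 \cdot 10^{-7}$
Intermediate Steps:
$l = -1181236$ ($l = 2 \left(-3579656 - -2989038\right) = 2 \left(-3579656 + 2989038\right) = 2 \left(-590618\right) = -1181236$)
$\frac{1}{l + 2648600} = \frac{1}{-1181236 + 2648600} = \frac{1}{1467364}$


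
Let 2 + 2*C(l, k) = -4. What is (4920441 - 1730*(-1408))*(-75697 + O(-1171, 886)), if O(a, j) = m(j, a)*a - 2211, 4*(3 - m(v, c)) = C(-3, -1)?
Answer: -2421665636357/4 ≈ -6.0542e+11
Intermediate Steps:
C(l, k) = -3 (C(l, k) = -1 + (1/2)*(-4) = -1 - 2 = -3)
m(v, c) = 15/4 (m(v, c) = 3 - 1/4*(-3) = 3 + 3/4 = 15/4)
O(a, j) = -2211 + 15*a/4 (O(a, j) = 15*a/4 - 2211 = -2211 + 15*a/4)
(4920441 - 1730*(-1408))*(-75697 + O(-1171, 886)) = (4920441 - 1730*(-1408))*(-75697 + (-2211 + (15/4)*(-1171))) = (4920441 + 2435840)*(-75697 + (-2211 - 17565/4)) = 7356281*(-75697 - 26409/4) = 7356281*(-329197/4) = -2421665636357/4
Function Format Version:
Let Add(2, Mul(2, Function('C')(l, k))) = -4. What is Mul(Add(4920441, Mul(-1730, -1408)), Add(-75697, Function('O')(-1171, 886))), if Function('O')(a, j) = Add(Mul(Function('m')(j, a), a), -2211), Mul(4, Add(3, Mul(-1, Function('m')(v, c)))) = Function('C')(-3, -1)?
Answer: Rational(-2421665636357, 4) ≈ -6.0542e+11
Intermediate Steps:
Function('C')(l, k) = -3 (Function('C')(l, k) = Add(-1, Mul(Rational(1, 2), -4)) = Add(-1, -2) = -3)
Function('m')(v, c) = Rational(15, 4) (Function('m')(v, c) = Add(3, Mul(Rational(-1, 4), -3)) = Add(3, Rational(3, 4)) = Rational(15, 4))
Function('O')(a, j) = Add(-2211, Mul(Rational(15, 4), a)) (Function('O')(a, j) = Add(Mul(Rational(15, 4), a), -2211) = Add(-2211, Mul(Rational(15, 4), a)))
Mul(Add(4920441, Mul(-1730, -1408)), Add(-75697, Function('O')(-1171, 886))) = Mul(Add(4920441, Mul(-1730, -1408)), Add(-75697, Add(-2211, Mul(Rational(15, 4), -1171)))) = Mul(Add(4920441, 2435840), Add(-75697, Add(-2211, Rational(-17565, 4)))) = Mul(7356281, Add(-75697, Rational(-26409, 4))) = Mul(7356281, Rational(-329197, 4)) = Rational(-2421665636357, 4)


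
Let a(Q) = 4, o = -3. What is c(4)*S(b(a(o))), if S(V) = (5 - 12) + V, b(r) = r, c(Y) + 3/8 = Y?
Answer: -87/8 ≈ -10.875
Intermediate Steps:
c(Y) = -3/8 + Y
S(V) = -7 + V
c(4)*S(b(a(o))) = (-3/8 + 4)*(-7 + 4) = (29/8)*(-3) = -87/8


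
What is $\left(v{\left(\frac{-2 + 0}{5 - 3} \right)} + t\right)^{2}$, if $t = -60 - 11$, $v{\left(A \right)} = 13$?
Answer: $3364$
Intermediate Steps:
$t = -71$
$\left(v{\left(\frac{-2 + 0}{5 - 3} \right)} + t\right)^{2} = \left(13 - 71\right)^{2} = \left(-58\right)^{2} = 3364$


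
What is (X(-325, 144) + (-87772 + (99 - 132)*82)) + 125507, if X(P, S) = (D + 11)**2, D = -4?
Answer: 35078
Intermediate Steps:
X(P, S) = 49 (X(P, S) = (-4 + 11)**2 = 7**2 = 49)
(X(-325, 144) + (-87772 + (99 - 132)*82)) + 125507 = (49 + (-87772 + (99 - 132)*82)) + 125507 = (49 + (-87772 - 33*82)) + 125507 = (49 + (-87772 - 2706)) + 125507 = (49 - 90478) + 125507 = -90429 + 125507 = 35078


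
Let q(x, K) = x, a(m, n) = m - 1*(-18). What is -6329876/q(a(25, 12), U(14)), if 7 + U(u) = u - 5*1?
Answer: -6329876/43 ≈ -1.4721e+5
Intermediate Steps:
U(u) = -12 + u (U(u) = -7 + (u - 5*1) = -7 + (u - 5) = -7 + (-5 + u) = -12 + u)
a(m, n) = 18 + m (a(m, n) = m + 18 = 18 + m)
-6329876/q(a(25, 12), U(14)) = -6329876/(18 + 25) = -6329876/43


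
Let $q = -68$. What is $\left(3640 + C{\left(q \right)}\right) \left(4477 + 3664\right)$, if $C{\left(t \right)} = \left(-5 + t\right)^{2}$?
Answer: $73016629$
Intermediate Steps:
$\left(3640 + C{\left(q \right)}\right) \left(4477 + 3664\right) = \left(3640 + \left(-5 - 68\right)^{2}\right) \left(4477 + 3664\right) = \left(3640 + \left(-73\right)^{2}\right) 8141 = \left(3640 + 5329\right) 8141 = 8969 \cdot 8141 = 73016629$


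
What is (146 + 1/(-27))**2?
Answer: 15531481/729 ≈ 21305.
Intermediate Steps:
(146 + 1/(-27))**2 = (146 - 1/27)**2 = (3941/27)**2 = 15531481/729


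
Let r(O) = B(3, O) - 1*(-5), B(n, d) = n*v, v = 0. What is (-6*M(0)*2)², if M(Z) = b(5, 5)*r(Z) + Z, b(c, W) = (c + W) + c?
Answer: 810000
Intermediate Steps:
B(n, d) = 0 (B(n, d) = n*0 = 0)
b(c, W) = W + 2*c (b(c, W) = (W + c) + c = W + 2*c)
r(O) = 5 (r(O) = 0 - 1*(-5) = 0 + 5 = 5)
M(Z) = 75 + Z (M(Z) = (5 + 2*5)*5 + Z = (5 + 10)*5 + Z = 15*5 + Z = 75 + Z)
(-6*M(0)*2)² = (-6*(75 + 0)*2)² = (-6*75*2)² = (-450*2)² = (-900)² = 810000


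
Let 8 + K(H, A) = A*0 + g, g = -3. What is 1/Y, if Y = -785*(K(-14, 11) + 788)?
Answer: -1/609945 ≈ -1.6395e-6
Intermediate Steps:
K(H, A) = -11 (K(H, A) = -8 + (A*0 - 3) = -8 + (0 - 3) = -8 - 3 = -11)
Y = -609945 (Y = -785*(-11 + 788) = -785*777 = -609945)
1/Y = 1/(-609945) = -1/609945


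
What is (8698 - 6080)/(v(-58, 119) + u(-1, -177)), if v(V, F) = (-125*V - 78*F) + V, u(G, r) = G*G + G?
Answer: -119/95 ≈ -1.2526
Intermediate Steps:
u(G, r) = G + G² (u(G, r) = G² + G = G + G²)
v(V, F) = -124*V - 78*F
(8698 - 6080)/(v(-58, 119) + u(-1, -177)) = (8698 - 6080)/((-124*(-58) - 78*119) - (1 - 1)) = 2618/((7192 - 9282) - 1*0) = 2618/(-2090 + 0) = 2618/(-2090) = 2618*(-1/2090) = -119/95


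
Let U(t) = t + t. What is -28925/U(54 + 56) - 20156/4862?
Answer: -1318797/9724 ≈ -135.62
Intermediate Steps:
U(t) = 2*t
-28925/U(54 + 56) - 20156/4862 = -28925*1/(2*(54 + 56)) - 20156/4862 = -28925/(2*110) - 20156*1/4862 = -28925/220 - 10078/2431 = -28925*1/220 - 10078/2431 = -5785/44 - 10078/2431 = -1318797/9724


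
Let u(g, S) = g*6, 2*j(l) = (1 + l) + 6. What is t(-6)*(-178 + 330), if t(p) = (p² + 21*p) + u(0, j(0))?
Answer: -13680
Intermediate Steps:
j(l) = 7/2 + l/2 (j(l) = ((1 + l) + 6)/2 = (7 + l)/2 = 7/2 + l/2)
u(g, S) = 6*g
t(p) = p² + 21*p (t(p) = (p² + 21*p) + 6*0 = (p² + 21*p) + 0 = p² + 21*p)
t(-6)*(-178 + 330) = (-6*(21 - 6))*(-178 + 330) = -6*15*152 = -90*152 = -13680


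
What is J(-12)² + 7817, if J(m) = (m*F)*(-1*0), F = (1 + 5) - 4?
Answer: 7817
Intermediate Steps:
F = 2 (F = 6 - 4 = 2)
J(m) = 0 (J(m) = (m*2)*(-1*0) = (2*m)*0 = 0)
J(-12)² + 7817 = 0² + 7817 = 0 + 7817 = 7817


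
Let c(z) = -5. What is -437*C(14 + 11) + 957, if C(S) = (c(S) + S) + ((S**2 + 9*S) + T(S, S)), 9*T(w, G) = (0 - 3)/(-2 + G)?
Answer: -1137680/3 ≈ -3.7923e+5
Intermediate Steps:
T(w, G) = -1/(3*(-2 + G)) (T(w, G) = ((0 - 3)/(-2 + G))/9 = (-3/(-2 + G))/9 = -1/(3*(-2 + G)))
C(S) = -5 + S**2 - 1/(-6 + 3*S) + 10*S (C(S) = (-5 + S) + ((S**2 + 9*S) - 1/(-6 + 3*S)) = (-5 + S) + (S**2 - 1/(-6 + 3*S) + 9*S) = -5 + S**2 - 1/(-6 + 3*S) + 10*S)
-437*C(14 + 11) + 957 = -437*(-1/3 + (-2 + (14 + 11))*(-5 + (14 + 11)**2 + 10*(14 + 11)))/(-2 + (14 + 11)) + 957 = -437*(-1/3 + (-2 + 25)*(-5 + 25**2 + 10*25))/(-2 + 25) + 957 = -437*(-1/3 + 23*(-5 + 625 + 250))/23 + 957 = -19*(-1/3 + 23*870) + 957 = -19*(-1/3 + 20010) + 957 = -19*60029/3 + 957 = -437*60029/69 + 957 = -1140551/3 + 957 = -1137680/3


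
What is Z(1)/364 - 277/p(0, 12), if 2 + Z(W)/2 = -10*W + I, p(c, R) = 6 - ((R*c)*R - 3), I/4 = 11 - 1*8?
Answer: -277/9 ≈ -30.778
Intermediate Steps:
I = 12 (I = 4*(11 - 1*8) = 4*(11 - 8) = 4*3 = 12)
p(c, R) = 9 - c*R² (p(c, R) = 6 - (c*R² - 3) = 6 - (-3 + c*R²) = 6 + (3 - c*R²) = 9 - c*R²)
Z(W) = 20 - 20*W (Z(W) = -4 + 2*(-10*W + 12) = -4 + 2*(12 - 10*W) = -4 + (24 - 20*W) = 20 - 20*W)
Z(1)/364 - 277/p(0, 12) = (20 - 20*1)/364 - 277/(9 - 1*0*12²) = (20 - 20)*(1/364) - 277/(9 - 1*0*144) = 0*(1/364) - 277/(9 + 0) = 0 - 277/9 = -277/9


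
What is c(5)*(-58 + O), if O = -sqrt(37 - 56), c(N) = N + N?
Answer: -580 - 10*I*sqrt(19) ≈ -580.0 - 43.589*I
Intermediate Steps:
c(N) = 2*N
O = -I*sqrt(19) (O = -sqrt(-19) = -I*sqrt(19) ≈ -4.3589*I)
c(5)*(-58 + O) = (2*5)*(-58 - I*sqrt(19)) = 10*(-58 - I*sqrt(19)) = -580 - 10*I*sqrt(19)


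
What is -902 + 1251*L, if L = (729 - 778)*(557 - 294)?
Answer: -16122539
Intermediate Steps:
L = -12887 (L = -49*263 = -12887)
-902 + 1251*L = -902 + 1251*(-12887) = -902 - 16121637 = -16122539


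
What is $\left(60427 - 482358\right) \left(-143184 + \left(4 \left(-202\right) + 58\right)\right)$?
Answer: $60730216554$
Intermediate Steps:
$\left(60427 - 482358\right) \left(-143184 + \left(4 \left(-202\right) + 58\right)\right) = - 421931 \left(-143184 + \left(-808 + 58\right)\right) = - 421931 \left(-143184 - 750\right) = \left(-421931\right) \left(-143934\right) = 60730216554$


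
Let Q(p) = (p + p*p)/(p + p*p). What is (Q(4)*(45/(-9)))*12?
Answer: -60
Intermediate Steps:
Q(p) = 1 (Q(p) = (p + p**2)/(p + p**2) = 1)
(Q(4)*(45/(-9)))*12 = (1*(45/(-9)))*12 = (1*(45*(-1/9)))*12 = (1*(-5))*12 = -5*12 = -60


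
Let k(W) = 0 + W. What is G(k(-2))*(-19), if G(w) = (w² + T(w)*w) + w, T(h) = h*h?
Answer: 114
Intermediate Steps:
T(h) = h²
k(W) = W
G(w) = w + w² + w³ (G(w) = (w² + w²*w) + w = (w² + w³) + w = w + w² + w³)
G(k(-2))*(-19) = -2*(1 - 2 + (-2)²)*(-19) = -2*(1 - 2 + 4)*(-19) = -2*3*(-19) = -6*(-19) = 114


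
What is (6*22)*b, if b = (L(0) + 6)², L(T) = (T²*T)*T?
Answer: 4752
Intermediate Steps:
L(T) = T⁴ (L(T) = T³*T = T⁴)
b = 36 (b = (0⁴ + 6)² = (0 + 6)² = 6² = 36)
(6*22)*b = (6*22)*36 = 132*36 = 4752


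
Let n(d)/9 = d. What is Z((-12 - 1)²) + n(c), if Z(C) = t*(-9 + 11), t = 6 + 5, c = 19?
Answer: 193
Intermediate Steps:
n(d) = 9*d
t = 11
Z(C) = 22 (Z(C) = 11*(-9 + 11) = 11*2 = 22)
Z((-12 - 1)²) + n(c) = 22 + 9*19 = 22 + 171 = 193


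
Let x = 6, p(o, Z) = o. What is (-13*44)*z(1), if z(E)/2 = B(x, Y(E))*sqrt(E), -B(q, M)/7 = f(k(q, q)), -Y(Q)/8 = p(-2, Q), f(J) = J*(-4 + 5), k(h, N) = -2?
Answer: -16016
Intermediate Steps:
f(J) = J (f(J) = J*1 = J)
Y(Q) = 16 (Y(Q) = -8*(-2) = 16)
B(q, M) = 14 (B(q, M) = -7*(-2) = 14)
z(E) = 28*sqrt(E) (z(E) = 2*(14*sqrt(E)) = 28*sqrt(E))
(-13*44)*z(1) = (-13*44)*(28*sqrt(1)) = -16016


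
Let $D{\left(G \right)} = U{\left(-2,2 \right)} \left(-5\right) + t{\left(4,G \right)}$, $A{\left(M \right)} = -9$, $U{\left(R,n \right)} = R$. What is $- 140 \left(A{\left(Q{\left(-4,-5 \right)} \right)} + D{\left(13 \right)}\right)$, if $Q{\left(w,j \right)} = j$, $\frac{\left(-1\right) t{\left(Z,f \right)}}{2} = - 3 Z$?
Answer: $-3500$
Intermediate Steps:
$t{\left(Z,f \right)} = 6 Z$ ($t{\left(Z,f \right)} = - 2 \left(- 3 Z\right) = 6 Z$)
$D{\left(G \right)} = 34$ ($D{\left(G \right)} = \left(-2\right) \left(-5\right) + 6 \cdot 4 = 10 + 24 = 34$)
$- 140 \left(A{\left(Q{\left(-4,-5 \right)} \right)} + D{\left(13 \right)}\right) = - 140 \left(-9 + 34\right) = \left(-140\right) 25 = -3500$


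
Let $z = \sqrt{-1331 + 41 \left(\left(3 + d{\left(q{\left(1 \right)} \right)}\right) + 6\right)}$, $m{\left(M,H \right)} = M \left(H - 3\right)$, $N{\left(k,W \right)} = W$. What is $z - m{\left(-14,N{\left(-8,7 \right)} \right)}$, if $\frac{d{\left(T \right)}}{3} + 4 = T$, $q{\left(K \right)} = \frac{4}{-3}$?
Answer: $56 + i \sqrt{1618} \approx 56.0 + 40.224 i$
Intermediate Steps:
$q{\left(K \right)} = - \frac{4}{3}$ ($q{\left(K \right)} = 4 \left(- \frac{1}{3}\right) = - \frac{4}{3}$)
$d{\left(T \right)} = -12 + 3 T$
$m{\left(M,H \right)} = M \left(-3 + H\right)$
$z = i \sqrt{1618}$ ($z = \sqrt{-1331 + 41 \left(\left(3 + \left(-12 + 3 \left(- \frac{4}{3}\right)\right)\right) + 6\right)} = \sqrt{-1331 + 41 \left(\left(3 - 16\right) + 6\right)} = \sqrt{-1331 + 41 \left(-13 + 6\right)} = \sqrt{-1331 + 41 \left(-7\right)} = \sqrt{-1331 - 287} = \sqrt{-1618} = i \sqrt{1618} \approx 40.224 i$)
$z - m{\left(-14,N{\left(-8,7 \right)} \right)} = i \sqrt{1618} - - 14 \left(-3 + 7\right) = i \sqrt{1618} - \left(-14\right) 4 = i \sqrt{1618} - -56 = i \sqrt{1618} + 56 = 56 + i \sqrt{1618}$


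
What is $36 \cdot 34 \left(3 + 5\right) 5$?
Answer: $48960$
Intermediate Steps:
$36 \cdot 34 \left(3 + 5\right) 5 = 1224 \cdot 8 \cdot 5 = 1224 \cdot 40 = 48960$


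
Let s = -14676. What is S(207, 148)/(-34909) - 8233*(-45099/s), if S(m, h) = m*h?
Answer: -4320721217613/170774828 ≈ -25301.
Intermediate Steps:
S(m, h) = h*m
S(207, 148)/(-34909) - 8233*(-45099/s) = (148*207)/(-34909) - 8233/((-14676/(-45099))) = 30636*(-1/34909) - 8233/((-14676*(-1/45099))) = -30636/34909 - 8233/4892/15033 = -30636/34909 - 8233*15033/4892 = -30636/34909 - 123766689/4892 = -4320721217613/170774828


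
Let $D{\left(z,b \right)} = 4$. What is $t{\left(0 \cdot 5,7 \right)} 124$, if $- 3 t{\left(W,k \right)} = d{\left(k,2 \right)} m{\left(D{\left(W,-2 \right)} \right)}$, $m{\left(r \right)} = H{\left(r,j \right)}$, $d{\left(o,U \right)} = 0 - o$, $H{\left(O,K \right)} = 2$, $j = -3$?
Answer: $\frac{1736}{3} \approx 578.67$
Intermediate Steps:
$d{\left(o,U \right)} = - o$
$m{\left(r \right)} = 2$
$t{\left(W,k \right)} = \frac{2 k}{3}$ ($t{\left(W,k \right)} = - \frac{- k 2}{3} = - \frac{\left(-2\right) k}{3} = \frac{2 k}{3}$)
$t{\left(0 \cdot 5,7 \right)} 124 = \frac{2}{3} \cdot 7 \cdot 124 = \frac{14}{3} \cdot 124 = \frac{1736}{3}$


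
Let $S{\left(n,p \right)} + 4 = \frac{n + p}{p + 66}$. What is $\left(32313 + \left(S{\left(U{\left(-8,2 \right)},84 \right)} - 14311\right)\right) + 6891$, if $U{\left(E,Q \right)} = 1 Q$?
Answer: $\frac{1866718}{75} \approx 24890.0$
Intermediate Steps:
$U{\left(E,Q \right)} = Q$
$S{\left(n,p \right)} = -4 + \frac{n + p}{66 + p}$ ($S{\left(n,p \right)} = -4 + \frac{n + p}{p + 66} = -4 + \frac{n + p}{66 + p}$)
$\left(32313 + \left(S{\left(U{\left(-8,2 \right)},84 \right)} - 14311\right)\right) + 6891 = \left(32313 - \left(14311 - \frac{-264 + 2 - 252}{66 + 84}\right)\right) + 6891 = \left(32313 - \left(14311 - \frac{-264 + 2 - 252}{150}\right)\right) + 6891 = \left(32313 + \left(\frac{1}{150} \left(-514\right) - 14311\right)\right) + 6891 = \left(32313 - \frac{1073582}{75}\right) + 6891 = \frac{1349893}{75} + 6891 = \frac{1866718}{75}$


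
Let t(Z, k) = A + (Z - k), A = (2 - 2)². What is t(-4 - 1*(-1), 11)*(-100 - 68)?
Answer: 2352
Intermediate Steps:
A = 0 (A = 0² = 0)
t(Z, k) = Z - k (t(Z, k) = 0 + (Z - k) = Z - k)
t(-4 - 1*(-1), 11)*(-100 - 68) = ((-4 - 1*(-1)) - 1*11)*(-100 - 68) = ((-4 + 1) - 11)*(-168) = (-3 - 11)*(-168) = -14*(-168) = 2352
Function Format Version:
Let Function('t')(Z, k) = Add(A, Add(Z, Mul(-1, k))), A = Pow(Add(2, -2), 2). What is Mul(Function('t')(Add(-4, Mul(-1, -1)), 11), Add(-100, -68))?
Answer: 2352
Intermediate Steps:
A = 0 (A = Pow(0, 2) = 0)
Function('t')(Z, k) = Add(Z, Mul(-1, k)) (Function('t')(Z, k) = Add(0, Add(Z, Mul(-1, k))) = Add(Z, Mul(-1, k)))
Mul(Function('t')(Add(-4, Mul(-1, -1)), 11), Add(-100, -68)) = Mul(Add(Add(-4, Mul(-1, -1)), Mul(-1, 11)), Add(-100, -68)) = Mul(Add(Add(-4, 1), -11), -168) = Mul(Add(-3, -11), -168) = Mul(-14, -168) = 2352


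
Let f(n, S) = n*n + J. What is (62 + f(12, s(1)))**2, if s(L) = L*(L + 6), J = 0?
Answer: 42436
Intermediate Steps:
s(L) = L*(6 + L)
f(n, S) = n**2 (f(n, S) = n*n + 0 = n**2 + 0 = n**2)
(62 + f(12, s(1)))**2 = (62 + 12**2)**2 = (62 + 144)**2 = 206**2 = 42436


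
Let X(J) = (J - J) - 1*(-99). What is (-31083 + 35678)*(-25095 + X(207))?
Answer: -114856620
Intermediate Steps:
X(J) = 99 (X(J) = 0 + 99 = 99)
(-31083 + 35678)*(-25095 + X(207)) = (-31083 + 35678)*(-25095 + 99) = 4595*(-24996) = -114856620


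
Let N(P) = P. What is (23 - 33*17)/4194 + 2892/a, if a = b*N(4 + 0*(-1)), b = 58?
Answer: 1500529/121626 ≈ 12.337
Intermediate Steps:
a = 232 (a = 58*(4 + 0*(-1)) = 58*(4 + 0) = 58*4 = 232)
(23 - 33*17)/4194 + 2892/a = (23 - 33*17)/4194 + 2892/232 = (23 - 561)*(1/4194) + 2892*(1/232) = -538*1/4194 + 723/58 = -269/2097 + 723/58 = 1500529/121626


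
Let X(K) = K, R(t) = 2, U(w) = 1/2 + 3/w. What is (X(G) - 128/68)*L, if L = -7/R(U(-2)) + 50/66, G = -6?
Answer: 12127/561 ≈ 21.617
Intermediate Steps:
U(w) = 1/2 + 3/w (U(w) = 1*(1/2) + 3/w = 1/2 + 3/w)
L = -181/66 (L = -7/2 + 50/66 = -7*1/2 + 50*(1/66) = -7/2 + 25/33 = -181/66 ≈ -2.7424)
(X(G) - 128/68)*L = (-6 - 128/68)*(-181/66) = (-6 - 128*1/68)*(-181/66) = (-6 - 32/17)*(-181/66) = -134/17*(-181/66) = 12127/561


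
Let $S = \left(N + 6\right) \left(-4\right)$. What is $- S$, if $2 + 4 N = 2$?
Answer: $24$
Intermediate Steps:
$N = 0$ ($N = - \frac{1}{2} + \frac{1}{4} \cdot 2 = - \frac{1}{2} + \frac{1}{2} = 0$)
$S = -24$ ($S = \left(0 + 6\right) \left(-4\right) = 6 \left(-4\right) = -24$)
$- S = \left(-1\right) \left(-24\right) = 24$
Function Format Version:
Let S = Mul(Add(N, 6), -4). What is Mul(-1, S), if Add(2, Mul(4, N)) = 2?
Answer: 24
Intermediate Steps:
N = 0 (N = Add(Rational(-1, 2), Mul(Rational(1, 4), 2)) = Add(Rational(-1, 2), Rational(1, 2)) = 0)
S = -24 (S = Mul(Add(0, 6), -4) = Mul(6, -4) = -24)
Mul(-1, S) = Mul(-1, -24) = 24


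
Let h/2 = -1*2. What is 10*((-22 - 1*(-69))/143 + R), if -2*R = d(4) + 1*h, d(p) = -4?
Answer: 6190/143 ≈ 43.287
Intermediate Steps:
h = -4 (h = 2*(-1*2) = 2*(-2) = -4)
R = 4 (R = -(-4 + 1*(-4))/2 = -(-4 - 4)/2 = -½*(-8) = 4)
10*((-22 - 1*(-69))/143 + R) = 10*((-22 - 1*(-69))/143 + 4) = 10*((-22 + 69)*(1/143) + 4) = 10*(47*(1/143) + 4) = 10*(47/143 + 4) = 10*(619/143) = 6190/143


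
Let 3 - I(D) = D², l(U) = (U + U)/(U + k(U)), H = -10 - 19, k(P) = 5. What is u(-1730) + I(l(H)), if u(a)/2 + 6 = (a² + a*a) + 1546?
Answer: 1724353511/144 ≈ 1.1975e+7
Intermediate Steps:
H = -29
u(a) = 3080 + 4*a² (u(a) = -12 + 2*((a² + a*a) + 1546) = -12 + 2*((a² + a²) + 1546) = -12 + 2*(2*a² + 1546) = -12 + 2*(1546 + 2*a²) = -12 + (3092 + 4*a²) = 3080 + 4*a²)
l(U) = 2*U/(5 + U) (l(U) = (U + U)/(U + 5) = (2*U)/(5 + U) = 2*U/(5 + U))
I(D) = 3 - D²
u(-1730) + I(l(H)) = (3080 + 4*(-1730)²) + (3 - (2*(-29)/(5 - 29))²) = (3080 + 4*2992900) + (3 - (2*(-29)/(-24))²) = (3080 + 11971600) + (3 - (2*(-29)*(-1/24))²) = 11974680 + (3 - (29/12)²) = 11974680 + (3 - 1*841/144) = 11974680 + (3 - 841/144) = 11974680 - 409/144 = 1724353511/144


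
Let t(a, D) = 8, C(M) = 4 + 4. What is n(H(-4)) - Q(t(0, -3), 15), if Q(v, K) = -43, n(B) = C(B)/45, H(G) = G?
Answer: 1943/45 ≈ 43.178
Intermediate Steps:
C(M) = 8
n(B) = 8/45
n(H(-4)) - Q(t(0, -3), 15) = 8/45 - 1*(-43) = 8/45 + 43 = 1943/45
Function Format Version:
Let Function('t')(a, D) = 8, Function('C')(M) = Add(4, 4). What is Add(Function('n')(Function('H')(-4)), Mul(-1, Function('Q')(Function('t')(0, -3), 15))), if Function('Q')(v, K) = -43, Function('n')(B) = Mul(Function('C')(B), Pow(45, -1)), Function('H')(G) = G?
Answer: Rational(1943, 45) ≈ 43.178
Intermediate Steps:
Function('C')(M) = 8
Function('n')(B) = Rational(8, 45) (Function('n')(B) = Mul(8, Pow(45, -1)) = Mul(8, Rational(1, 45)) = Rational(8, 45))
Add(Function('n')(Function('H')(-4)), Mul(-1, Function('Q')(Function('t')(0, -3), 15))) = Add(Rational(8, 45), Mul(-1, -43)) = Add(Rational(8, 45), 43) = Rational(1943, 45)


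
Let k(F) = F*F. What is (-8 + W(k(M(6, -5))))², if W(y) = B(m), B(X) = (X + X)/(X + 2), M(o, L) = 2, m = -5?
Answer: 196/9 ≈ 21.778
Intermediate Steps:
k(F) = F²
B(X) = 2*X/(2 + X) (B(X) = (2*X)/(2 + X) = 2*X/(2 + X))
W(y) = 10/3 (W(y) = 2*(-5)/(2 - 5) = 2*(-5)/(-3) = 2*(-5)*(-⅓) = 10/3)
(-8 + W(k(M(6, -5))))² = (-8 + 10/3)² = (-14/3)² = 196/9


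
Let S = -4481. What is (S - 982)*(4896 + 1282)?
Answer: -33750414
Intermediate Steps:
(S - 982)*(4896 + 1282) = (-4481 - 982)*(4896 + 1282) = -5463*6178 = -33750414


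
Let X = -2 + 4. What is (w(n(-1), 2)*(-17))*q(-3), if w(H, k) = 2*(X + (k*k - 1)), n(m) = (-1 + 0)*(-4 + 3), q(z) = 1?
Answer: -170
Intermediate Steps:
X = 2
n(m) = 1 (n(m) = -1*(-1) = 1)
w(H, k) = 2 + 2*k² (w(H, k) = 2*(2 + (k*k - 1)) = 2*(2 + (k² - 1)) = 2*(2 + (-1 + k²)) = 2*(1 + k²) = 2 + 2*k²)
(w(n(-1), 2)*(-17))*q(-3) = ((2 + 2*2²)*(-17))*1 = ((2 + 2*4)*(-17))*1 = ((2 + 8)*(-17))*1 = (10*(-17))*1 = -170*1 = -170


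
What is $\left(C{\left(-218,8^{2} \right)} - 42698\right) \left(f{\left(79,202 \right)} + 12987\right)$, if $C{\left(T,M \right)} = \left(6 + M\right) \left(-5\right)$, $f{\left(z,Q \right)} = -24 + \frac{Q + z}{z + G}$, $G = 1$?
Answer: $- \frac{5581824301}{10} \approx -5.5818 \cdot 10^{8}$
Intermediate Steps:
$f{\left(z,Q \right)} = -24 + \frac{Q + z}{1 + z}$ ($f{\left(z,Q \right)} = -24 + \frac{Q + z}{z + 1} = -24 + \frac{Q + z}{1 + z}$)
$C{\left(T,M \right)} = -30 - 5 M$
$\left(C{\left(-218,8^{2} \right)} - 42698\right) \left(f{\left(79,202 \right)} + 12987\right) = \left(\left(-30 - 5 \cdot 8^{2}\right) - 42698\right) \left(\frac{-24 + 202 - 1817}{1 + 79} + 12987\right) = \left(\left(-30 - 320\right) - 42698\right) \left(\frac{-24 + 202 - 1817}{80} + 12987\right) = \left(\left(-30 - 320\right) - 42698\right) \left(\frac{1}{80} \left(-1639\right) + 12987\right) = \left(-350 - 42698\right) \left(- \frac{1639}{80} + 12987\right) = \left(-43048\right) \frac{1037321}{80} = - \frac{5581824301}{10}$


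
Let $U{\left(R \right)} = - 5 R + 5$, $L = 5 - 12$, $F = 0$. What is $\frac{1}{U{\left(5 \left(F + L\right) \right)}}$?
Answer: $\frac{1}{180} \approx 0.0055556$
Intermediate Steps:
$L = -7$ ($L = 5 - 12 = -7$)
$U{\left(R \right)} = 5 - 5 R$
$\frac{1}{U{\left(5 \left(F + L\right) \right)}} = \frac{1}{5 - 5 \cdot 5 \left(0 - 7\right)} = \frac{1}{5 - 5 \cdot 5 \left(-7\right)} = \frac{1}{5 - -175} = \frac{1}{5 + 175} = \frac{1}{180}$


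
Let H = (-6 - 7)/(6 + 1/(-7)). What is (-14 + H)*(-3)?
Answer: 1995/41 ≈ 48.659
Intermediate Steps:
H = -91/41 (H = -13/(6 - 1/7) = -13/41/7 = -13*7/41 = -91/41 ≈ -2.2195)
(-14 + H)*(-3) = (-14 - 91/41)*(-3) = -665/41*(-3) = 1995/41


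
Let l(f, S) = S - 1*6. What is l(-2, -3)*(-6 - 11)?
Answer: 153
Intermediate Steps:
l(f, S) = -6 + S (l(f, S) = S - 6 = -6 + S)
l(-2, -3)*(-6 - 11) = (-6 - 3)*(-6 - 11) = -9*(-17) = 153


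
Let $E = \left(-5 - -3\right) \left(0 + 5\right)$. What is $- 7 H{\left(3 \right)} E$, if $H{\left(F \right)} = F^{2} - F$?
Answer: $420$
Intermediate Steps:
$E = -10$ ($E = \left(-5 + 3\right) 5 = \left(-2\right) 5 = -10$)
$- 7 H{\left(3 \right)} E = - 7 \cdot 3 \left(-1 + 3\right) \left(-10\right) = - 7 \cdot 3 \cdot 2 \left(-10\right) = \left(-7\right) 6 \left(-10\right) = \left(-42\right) \left(-10\right) = 420$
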